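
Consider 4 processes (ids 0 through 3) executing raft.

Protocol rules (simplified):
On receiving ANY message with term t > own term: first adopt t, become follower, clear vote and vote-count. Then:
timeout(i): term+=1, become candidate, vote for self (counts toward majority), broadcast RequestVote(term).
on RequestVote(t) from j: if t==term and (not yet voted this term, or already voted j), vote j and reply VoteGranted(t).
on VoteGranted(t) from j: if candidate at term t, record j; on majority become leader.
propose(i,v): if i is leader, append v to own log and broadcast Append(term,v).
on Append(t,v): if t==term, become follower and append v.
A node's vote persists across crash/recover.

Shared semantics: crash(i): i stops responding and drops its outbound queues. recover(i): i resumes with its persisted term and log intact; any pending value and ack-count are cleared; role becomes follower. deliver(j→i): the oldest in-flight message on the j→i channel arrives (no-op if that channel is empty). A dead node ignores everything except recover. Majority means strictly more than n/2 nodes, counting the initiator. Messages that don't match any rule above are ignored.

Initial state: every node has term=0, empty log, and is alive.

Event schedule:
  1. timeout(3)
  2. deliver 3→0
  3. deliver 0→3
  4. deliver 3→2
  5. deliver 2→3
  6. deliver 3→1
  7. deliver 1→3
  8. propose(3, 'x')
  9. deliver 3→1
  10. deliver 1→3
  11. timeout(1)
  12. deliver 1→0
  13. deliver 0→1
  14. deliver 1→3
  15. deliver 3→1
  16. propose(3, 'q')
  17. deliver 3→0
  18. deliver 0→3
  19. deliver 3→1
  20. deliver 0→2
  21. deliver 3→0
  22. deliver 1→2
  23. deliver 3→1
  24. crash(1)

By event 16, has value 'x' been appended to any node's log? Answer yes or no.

yes

1. timeout(3):  <3:cand t1 ->
2. deliver 3→0:  <0:foll t1 ->
3. deliver 0→3:  nop
4. deliver 3→2:  <2:foll t1 ->
5. deliver 2→3:  <3:lead t1 ->
6. deliver 3→1:  <1:foll t1 ->
7. deliver 1→3:  nop
8. propose(3,'x'):  <3:lead t1 x>
9. deliver 3→1:  <1:foll t1 x>
10. deliver 1→3:  nop
11. timeout(1):  <1:cand t2 x>
12. deliver 1→0:  <0:foll t2 ->
13. deliver 0→1:  nop
14. deliver 1→3:  <3:foll t2 x>
15. deliver 3→1:  <1:lead t2 x>
16. propose(3,'q'):  nop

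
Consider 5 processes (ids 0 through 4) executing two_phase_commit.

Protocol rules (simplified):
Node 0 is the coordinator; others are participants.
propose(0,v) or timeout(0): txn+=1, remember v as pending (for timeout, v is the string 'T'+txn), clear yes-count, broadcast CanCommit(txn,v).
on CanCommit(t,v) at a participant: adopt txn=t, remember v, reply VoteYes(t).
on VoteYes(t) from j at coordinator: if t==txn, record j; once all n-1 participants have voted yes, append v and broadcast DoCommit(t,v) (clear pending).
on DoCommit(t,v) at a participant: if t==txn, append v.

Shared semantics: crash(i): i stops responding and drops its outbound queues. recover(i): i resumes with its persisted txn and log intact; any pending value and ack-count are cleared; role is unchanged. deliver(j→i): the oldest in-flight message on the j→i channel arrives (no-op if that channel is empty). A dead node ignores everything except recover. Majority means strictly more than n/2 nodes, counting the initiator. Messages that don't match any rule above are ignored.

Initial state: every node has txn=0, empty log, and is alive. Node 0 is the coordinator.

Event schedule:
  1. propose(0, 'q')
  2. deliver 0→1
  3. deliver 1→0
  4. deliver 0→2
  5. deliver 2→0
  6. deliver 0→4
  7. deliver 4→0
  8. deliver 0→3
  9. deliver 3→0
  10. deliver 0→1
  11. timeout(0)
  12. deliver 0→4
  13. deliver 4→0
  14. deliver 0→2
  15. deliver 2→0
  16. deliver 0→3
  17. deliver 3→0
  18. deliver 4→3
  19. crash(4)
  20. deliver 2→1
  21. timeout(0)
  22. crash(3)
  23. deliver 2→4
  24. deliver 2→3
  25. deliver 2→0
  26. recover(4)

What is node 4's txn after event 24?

1

after 1 — propose(0,'q'): n0:coor/t1/[-]
after 2 — deliver 0→1: n1:part/t1/[-]
after 3 — deliver 1→0: ·
after 4 — deliver 0→2: n2:part/t1/[-]
after 5 — deliver 2→0: ·
after 6 — deliver 0→4: n4:part/t1/[-]
after 7 — deliver 4→0: ·
after 8 — deliver 0→3: n3:part/t1/[-]
after 9 — deliver 3→0: n0:coor/t1/[q]
after 10 — deliver 0→1: n1:part/t1/[q]
after 11 — timeout(0): n0:coor/t2/[q]
after 12 — deliver 0→4: n4:part/t1/[q]
after 13 — deliver 4→0: ·
after 14 — deliver 0→2: n2:part/t1/[q]
after 15 — deliver 2→0: ·
after 16 — deliver 0→3: n3:part/t1/[q]
after 17 — deliver 3→0: ·
after 18 — deliver 4→3: ·
after 19 — crash(4): n4:✗part/t1/[q]
after 20 — deliver 2→1: ·
after 21 — timeout(0): n0:coor/t3/[q]
after 22 — crash(3): n3:✗part/t1/[q]
after 23 — deliver 2→4: ·
after 24 — deliver 2→3: ·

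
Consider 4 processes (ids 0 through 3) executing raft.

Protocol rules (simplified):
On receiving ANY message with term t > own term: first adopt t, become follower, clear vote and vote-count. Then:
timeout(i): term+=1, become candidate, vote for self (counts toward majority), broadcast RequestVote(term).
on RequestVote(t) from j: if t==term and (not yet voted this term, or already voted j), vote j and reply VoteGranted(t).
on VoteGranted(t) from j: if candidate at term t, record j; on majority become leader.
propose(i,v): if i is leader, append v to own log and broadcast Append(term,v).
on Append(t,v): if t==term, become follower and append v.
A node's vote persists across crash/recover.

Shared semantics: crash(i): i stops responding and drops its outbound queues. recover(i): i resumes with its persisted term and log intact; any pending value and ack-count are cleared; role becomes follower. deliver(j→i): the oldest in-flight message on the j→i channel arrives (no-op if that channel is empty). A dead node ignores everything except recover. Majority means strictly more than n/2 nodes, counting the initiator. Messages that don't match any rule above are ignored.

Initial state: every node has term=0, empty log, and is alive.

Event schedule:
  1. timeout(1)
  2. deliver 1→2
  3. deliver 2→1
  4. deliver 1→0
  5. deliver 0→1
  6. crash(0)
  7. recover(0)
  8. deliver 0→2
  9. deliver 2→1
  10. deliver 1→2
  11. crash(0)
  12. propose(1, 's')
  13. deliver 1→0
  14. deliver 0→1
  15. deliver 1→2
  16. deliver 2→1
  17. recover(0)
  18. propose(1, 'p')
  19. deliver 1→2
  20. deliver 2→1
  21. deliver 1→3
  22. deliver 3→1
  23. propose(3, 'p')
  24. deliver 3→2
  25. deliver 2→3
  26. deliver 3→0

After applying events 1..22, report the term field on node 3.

e1 timeout(1): 1[cand,t=1,-]
e2 deliver 1→2: 2[foll,t=1,-]
e3 deliver 2→1: ·
e4 deliver 1→0: 0[foll,t=1,-]
e5 deliver 0→1: 1[lead,t=1,-]
e6 crash(0): 0[✗foll,t=1,-]
e7 recover(0): 0[foll,t=1,-]
e8 deliver 0→2: ·
e9 deliver 2→1: ·
e10 deliver 1→2: ·
e11 crash(0): 0[✗foll,t=1,-]
e12 propose(1,'s'): 1[lead,t=1,s]
e13 deliver 1→0: ·
e14 deliver 0→1: ·
e15 deliver 1→2: 2[foll,t=1,s]
e16 deliver 2→1: ·
e17 recover(0): 0[foll,t=1,-]
e18 propose(1,'p'): 1[lead,t=1,s,p]
e19 deliver 1→2: 2[foll,t=1,s,p]
e20 deliver 2→1: ·
e21 deliver 1→3: 3[foll,t=1,-]
e22 deliver 3→1: ·

1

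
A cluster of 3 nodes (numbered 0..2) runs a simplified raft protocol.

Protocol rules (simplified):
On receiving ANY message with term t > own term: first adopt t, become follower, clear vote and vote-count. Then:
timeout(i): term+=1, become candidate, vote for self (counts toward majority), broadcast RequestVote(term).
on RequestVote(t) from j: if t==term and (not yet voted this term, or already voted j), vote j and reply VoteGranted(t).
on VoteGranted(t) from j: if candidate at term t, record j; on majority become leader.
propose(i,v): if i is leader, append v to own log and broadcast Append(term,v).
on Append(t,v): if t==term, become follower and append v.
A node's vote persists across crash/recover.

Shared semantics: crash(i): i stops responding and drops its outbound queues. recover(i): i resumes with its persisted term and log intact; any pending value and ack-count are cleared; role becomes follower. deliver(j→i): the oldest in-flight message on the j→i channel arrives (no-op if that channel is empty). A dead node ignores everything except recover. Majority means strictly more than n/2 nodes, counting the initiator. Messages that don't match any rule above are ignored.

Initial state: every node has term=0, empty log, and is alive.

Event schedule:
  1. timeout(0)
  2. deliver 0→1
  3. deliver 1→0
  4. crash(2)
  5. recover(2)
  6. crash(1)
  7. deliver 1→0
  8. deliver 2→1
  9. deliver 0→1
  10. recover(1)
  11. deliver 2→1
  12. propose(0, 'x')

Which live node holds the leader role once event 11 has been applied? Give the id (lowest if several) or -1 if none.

after 1 — timeout(0): n0:cand/t1/[-]
after 2 — deliver 0→1: n1:foll/t1/[-]
after 3 — deliver 1→0: n0:lead/t1/[-]
after 4 — crash(2): n2:✗foll/t0/[-]
after 5 — recover(2): n2:foll/t0/[-]
after 6 — crash(1): n1:✗foll/t1/[-]
after 7 — deliver 1→0: ·
after 8 — deliver 2→1: ·
after 9 — deliver 0→1: ·
after 10 — recover(1): n1:foll/t1/[-]
after 11 — deliver 2→1: ·

0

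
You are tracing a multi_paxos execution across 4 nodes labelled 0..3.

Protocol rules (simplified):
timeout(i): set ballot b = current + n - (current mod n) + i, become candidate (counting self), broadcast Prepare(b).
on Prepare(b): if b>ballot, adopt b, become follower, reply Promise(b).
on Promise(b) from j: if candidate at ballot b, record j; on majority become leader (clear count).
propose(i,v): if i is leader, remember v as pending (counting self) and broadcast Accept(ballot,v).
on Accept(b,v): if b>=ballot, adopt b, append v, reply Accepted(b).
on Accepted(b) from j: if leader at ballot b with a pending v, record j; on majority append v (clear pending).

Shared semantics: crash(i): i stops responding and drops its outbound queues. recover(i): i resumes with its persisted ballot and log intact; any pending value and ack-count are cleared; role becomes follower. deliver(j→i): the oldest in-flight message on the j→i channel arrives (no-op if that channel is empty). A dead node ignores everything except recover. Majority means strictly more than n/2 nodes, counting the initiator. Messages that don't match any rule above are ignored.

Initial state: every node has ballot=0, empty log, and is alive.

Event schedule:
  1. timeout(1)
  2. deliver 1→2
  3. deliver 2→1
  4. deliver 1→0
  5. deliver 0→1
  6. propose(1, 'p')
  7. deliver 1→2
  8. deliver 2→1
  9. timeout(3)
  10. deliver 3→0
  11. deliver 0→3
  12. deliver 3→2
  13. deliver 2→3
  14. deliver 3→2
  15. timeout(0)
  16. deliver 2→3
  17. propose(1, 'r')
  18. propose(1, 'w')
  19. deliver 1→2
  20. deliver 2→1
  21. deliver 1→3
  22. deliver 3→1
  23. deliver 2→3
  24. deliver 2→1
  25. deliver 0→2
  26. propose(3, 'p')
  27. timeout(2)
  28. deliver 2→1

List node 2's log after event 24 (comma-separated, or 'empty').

e1 timeout(1): 1[cand,b=5,-]
e2 deliver 1→2: 2[foll,b=5,-]
e3 deliver 2→1: ·
e4 deliver 1→0: 0[foll,b=5,-]
e5 deliver 0→1: 1[lead,b=5,-]
e6 propose(1,'p'): ·
e7 deliver 1→2: 2[foll,b=5,p]
e8 deliver 2→1: ·
e9 timeout(3): 3[cand,b=7,-]
e10 deliver 3→0: 0[foll,b=7,-]
e11 deliver 0→3: ·
e12 deliver 3→2: 2[foll,b=7,p]
e13 deliver 2→3: 3[lead,b=7,-]
e14 deliver 3→2: ·
e15 timeout(0): 0[cand,b=8,-]
e16 deliver 2→3: ·
e17 propose(1,'r'): ·
e18 propose(1,'w'): ·
e19 deliver 1→2: ·
e20 deliver 2→1: ·
e21 deliver 1→3: ·
e22 deliver 3→1: 1[foll,b=7,-]
e23 deliver 2→3: ·
e24 deliver 2→1: ·

p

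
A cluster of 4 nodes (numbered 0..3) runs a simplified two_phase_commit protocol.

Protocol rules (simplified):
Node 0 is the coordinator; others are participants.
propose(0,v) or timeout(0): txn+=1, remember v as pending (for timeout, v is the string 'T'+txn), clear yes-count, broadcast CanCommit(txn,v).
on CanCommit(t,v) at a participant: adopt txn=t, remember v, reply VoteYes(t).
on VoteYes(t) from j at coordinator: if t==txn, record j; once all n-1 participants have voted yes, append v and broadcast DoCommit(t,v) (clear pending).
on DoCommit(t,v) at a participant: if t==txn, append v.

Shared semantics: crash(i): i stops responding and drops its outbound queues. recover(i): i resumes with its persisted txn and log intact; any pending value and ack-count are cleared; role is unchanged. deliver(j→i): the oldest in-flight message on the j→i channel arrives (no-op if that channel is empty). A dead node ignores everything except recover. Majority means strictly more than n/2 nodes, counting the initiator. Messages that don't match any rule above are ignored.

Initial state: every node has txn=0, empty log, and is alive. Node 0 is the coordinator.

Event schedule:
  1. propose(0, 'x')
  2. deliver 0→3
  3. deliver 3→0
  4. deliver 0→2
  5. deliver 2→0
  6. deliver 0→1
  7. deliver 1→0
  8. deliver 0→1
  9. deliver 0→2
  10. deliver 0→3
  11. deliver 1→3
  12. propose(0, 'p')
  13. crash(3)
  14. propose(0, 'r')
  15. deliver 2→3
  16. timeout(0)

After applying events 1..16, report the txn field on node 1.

after 1 — propose(0,'x'): n0:coor/t1/[-]
after 2 — deliver 0→3: n3:part/t1/[-]
after 3 — deliver 3→0: ·
after 4 — deliver 0→2: n2:part/t1/[-]
after 5 — deliver 2→0: ·
after 6 — deliver 0→1: n1:part/t1/[-]
after 7 — deliver 1→0: n0:coor/t1/[x]
after 8 — deliver 0→1: n1:part/t1/[x]
after 9 — deliver 0→2: n2:part/t1/[x]
after 10 — deliver 0→3: n3:part/t1/[x]
after 11 — deliver 1→3: ·
after 12 — propose(0,'p'): n0:coor/t2/[x]
after 13 — crash(3): n3:✗part/t1/[x]
after 14 — propose(0,'r'): n0:coor/t3/[x]
after 15 — deliver 2→3: ·
after 16 — timeout(0): n0:coor/t4/[x]

1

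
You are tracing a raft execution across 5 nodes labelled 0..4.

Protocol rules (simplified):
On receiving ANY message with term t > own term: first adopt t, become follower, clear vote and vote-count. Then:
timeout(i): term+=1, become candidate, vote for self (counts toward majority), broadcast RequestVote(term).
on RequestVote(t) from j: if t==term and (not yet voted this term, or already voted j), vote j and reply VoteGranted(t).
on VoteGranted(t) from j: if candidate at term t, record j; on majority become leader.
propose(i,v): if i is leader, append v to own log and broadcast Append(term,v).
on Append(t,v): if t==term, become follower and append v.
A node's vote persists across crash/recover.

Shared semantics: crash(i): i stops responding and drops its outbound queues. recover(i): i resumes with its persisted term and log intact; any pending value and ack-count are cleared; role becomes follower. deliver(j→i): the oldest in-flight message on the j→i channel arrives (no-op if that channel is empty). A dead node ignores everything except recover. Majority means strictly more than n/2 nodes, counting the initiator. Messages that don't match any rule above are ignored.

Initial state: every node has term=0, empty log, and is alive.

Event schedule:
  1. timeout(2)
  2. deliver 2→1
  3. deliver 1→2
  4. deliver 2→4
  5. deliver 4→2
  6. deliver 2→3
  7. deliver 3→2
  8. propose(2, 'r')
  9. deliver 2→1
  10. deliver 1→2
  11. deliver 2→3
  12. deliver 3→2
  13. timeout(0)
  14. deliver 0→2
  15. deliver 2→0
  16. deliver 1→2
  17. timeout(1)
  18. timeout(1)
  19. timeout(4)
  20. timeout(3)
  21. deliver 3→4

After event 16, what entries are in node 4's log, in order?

empty

step 1 timeout(2): 2={cand,t=1,log=-}
step 2 deliver 2→1: 1={foll,t=1,log=-}
step 3 deliver 1→2: —
step 4 deliver 2→4: 4={foll,t=1,log=-}
step 5 deliver 4→2: 2={lead,t=1,log=-}
step 6 deliver 2→3: 3={foll,t=1,log=-}
step 7 deliver 3→2: —
step 8 propose(2,'r'): 2={lead,t=1,log=r}
step 9 deliver 2→1: 1={foll,t=1,log=r}
step 10 deliver 1→2: —
step 11 deliver 2→3: 3={foll,t=1,log=r}
step 12 deliver 3→2: —
step 13 timeout(0): 0={cand,t=1,log=-}
step 14 deliver 0→2: —
step 15 deliver 2→0: —
step 16 deliver 1→2: —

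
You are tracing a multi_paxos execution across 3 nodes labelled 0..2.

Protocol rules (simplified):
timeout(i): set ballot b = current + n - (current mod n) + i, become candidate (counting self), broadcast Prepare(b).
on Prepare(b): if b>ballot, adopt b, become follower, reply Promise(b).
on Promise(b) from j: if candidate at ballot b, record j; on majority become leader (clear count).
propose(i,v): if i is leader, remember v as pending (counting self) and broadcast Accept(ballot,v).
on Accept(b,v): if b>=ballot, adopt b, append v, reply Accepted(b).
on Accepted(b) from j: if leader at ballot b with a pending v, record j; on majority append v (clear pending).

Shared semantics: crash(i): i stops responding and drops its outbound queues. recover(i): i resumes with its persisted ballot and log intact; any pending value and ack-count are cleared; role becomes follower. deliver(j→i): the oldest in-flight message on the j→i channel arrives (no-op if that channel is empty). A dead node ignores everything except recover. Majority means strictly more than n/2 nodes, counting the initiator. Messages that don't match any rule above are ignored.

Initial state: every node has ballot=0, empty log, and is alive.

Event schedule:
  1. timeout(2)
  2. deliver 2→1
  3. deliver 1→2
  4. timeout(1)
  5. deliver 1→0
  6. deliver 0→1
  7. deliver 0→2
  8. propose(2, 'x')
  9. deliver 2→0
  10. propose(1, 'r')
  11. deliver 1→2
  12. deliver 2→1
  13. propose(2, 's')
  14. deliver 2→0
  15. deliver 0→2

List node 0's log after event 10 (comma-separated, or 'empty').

empty

[1] timeout(2) → N2(cand b5 [-])
[2] deliver 2→1 → N1(foll b5 [-])
[3] deliver 1→2 → N2(lead b5 [-])
[4] timeout(1) → N1(cand b7 [-])
[5] deliver 1→0 → N0(foll b7 [-])
[6] deliver 0→1 → N1(lead b7 [-])
[7] deliver 0→2 → ∅
[8] propose(2,'x') → ∅
[9] deliver 2→0 → ∅
[10] propose(1,'r') → ∅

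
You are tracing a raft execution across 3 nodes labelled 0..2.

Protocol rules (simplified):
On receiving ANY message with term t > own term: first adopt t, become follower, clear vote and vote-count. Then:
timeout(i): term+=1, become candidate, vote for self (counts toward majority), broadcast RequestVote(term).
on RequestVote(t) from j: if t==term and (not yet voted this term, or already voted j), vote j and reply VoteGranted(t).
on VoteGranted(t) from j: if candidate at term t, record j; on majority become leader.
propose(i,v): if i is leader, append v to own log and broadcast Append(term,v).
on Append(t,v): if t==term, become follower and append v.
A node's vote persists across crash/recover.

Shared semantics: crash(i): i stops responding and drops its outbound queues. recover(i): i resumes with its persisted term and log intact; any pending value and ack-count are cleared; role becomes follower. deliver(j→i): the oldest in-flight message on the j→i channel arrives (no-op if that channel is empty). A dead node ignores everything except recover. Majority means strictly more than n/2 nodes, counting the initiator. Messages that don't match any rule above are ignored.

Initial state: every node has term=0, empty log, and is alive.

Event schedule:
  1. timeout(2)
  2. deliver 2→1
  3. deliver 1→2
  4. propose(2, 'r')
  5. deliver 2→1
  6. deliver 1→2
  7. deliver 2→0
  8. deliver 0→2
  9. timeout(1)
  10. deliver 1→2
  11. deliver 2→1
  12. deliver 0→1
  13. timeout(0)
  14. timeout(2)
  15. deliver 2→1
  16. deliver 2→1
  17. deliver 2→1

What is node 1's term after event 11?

2

e1 timeout(2): 2[cand,t=1,-]
e2 deliver 2→1: 1[foll,t=1,-]
e3 deliver 1→2: 2[lead,t=1,-]
e4 propose(2,'r'): 2[lead,t=1,r]
e5 deliver 2→1: 1[foll,t=1,r]
e6 deliver 1→2: ·
e7 deliver 2→0: 0[foll,t=1,-]
e8 deliver 0→2: ·
e9 timeout(1): 1[cand,t=2,r]
e10 deliver 1→2: 2[foll,t=2,r]
e11 deliver 2→1: 1[lead,t=2,r]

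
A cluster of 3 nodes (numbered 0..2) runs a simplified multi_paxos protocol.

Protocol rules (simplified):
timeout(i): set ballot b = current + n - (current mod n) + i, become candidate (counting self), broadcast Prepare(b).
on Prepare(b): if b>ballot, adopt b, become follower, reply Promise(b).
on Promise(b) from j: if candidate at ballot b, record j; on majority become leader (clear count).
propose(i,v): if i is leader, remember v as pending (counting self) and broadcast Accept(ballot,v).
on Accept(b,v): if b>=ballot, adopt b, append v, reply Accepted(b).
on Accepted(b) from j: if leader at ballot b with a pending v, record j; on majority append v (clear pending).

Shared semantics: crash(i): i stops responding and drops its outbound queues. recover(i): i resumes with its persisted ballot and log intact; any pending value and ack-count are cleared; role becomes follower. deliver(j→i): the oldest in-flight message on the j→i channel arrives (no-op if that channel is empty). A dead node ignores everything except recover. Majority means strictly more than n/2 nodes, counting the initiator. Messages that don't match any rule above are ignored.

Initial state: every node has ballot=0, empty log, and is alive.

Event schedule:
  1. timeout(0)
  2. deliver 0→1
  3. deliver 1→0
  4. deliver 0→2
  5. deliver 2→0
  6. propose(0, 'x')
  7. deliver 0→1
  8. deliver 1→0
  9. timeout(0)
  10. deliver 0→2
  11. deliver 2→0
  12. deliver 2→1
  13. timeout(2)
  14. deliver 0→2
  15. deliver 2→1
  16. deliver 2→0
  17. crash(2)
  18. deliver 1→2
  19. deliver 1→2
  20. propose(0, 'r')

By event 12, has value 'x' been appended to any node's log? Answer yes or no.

step 1 timeout(0): 0={cand,b=3,log=-}
step 2 deliver 0→1: 1={foll,b=3,log=-}
step 3 deliver 1→0: 0={lead,b=3,log=-}
step 4 deliver 0→2: 2={foll,b=3,log=-}
step 5 deliver 2→0: —
step 6 propose(0,'x'): —
step 7 deliver 0→1: 1={foll,b=3,log=x}
step 8 deliver 1→0: 0={lead,b=3,log=x}
step 9 timeout(0): 0={cand,b=6,log=x}
step 10 deliver 0→2: 2={foll,b=3,log=x}
step 11 deliver 2→0: —
step 12 deliver 2→1: —

yes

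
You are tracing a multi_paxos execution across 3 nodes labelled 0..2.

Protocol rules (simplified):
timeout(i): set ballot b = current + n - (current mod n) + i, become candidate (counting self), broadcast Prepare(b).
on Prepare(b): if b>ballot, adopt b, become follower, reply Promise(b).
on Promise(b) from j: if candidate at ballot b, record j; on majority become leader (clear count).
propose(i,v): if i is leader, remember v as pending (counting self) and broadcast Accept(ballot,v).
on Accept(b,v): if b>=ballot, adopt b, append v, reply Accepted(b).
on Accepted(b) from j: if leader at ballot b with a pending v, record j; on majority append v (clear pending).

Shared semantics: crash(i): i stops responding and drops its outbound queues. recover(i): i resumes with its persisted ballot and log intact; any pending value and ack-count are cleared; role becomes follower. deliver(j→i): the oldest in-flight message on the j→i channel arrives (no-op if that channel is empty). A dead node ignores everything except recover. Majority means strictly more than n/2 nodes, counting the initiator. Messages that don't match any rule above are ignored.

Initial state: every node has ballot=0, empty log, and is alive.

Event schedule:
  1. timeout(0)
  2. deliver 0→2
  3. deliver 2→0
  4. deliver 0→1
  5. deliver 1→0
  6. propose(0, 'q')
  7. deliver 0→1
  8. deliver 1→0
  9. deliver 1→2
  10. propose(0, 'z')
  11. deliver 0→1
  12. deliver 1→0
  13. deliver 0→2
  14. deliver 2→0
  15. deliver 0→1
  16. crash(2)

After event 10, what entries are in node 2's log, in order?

1. timeout(0):  <0:cand b3 ->
2. deliver 0→2:  <2:foll b3 ->
3. deliver 2→0:  <0:lead b3 ->
4. deliver 0→1:  <1:foll b3 ->
5. deliver 1→0:  nop
6. propose(0,'q'):  nop
7. deliver 0→1:  <1:foll b3 q>
8. deliver 1→0:  <0:lead b3 q>
9. deliver 1→2:  nop
10. propose(0,'z'):  nop

empty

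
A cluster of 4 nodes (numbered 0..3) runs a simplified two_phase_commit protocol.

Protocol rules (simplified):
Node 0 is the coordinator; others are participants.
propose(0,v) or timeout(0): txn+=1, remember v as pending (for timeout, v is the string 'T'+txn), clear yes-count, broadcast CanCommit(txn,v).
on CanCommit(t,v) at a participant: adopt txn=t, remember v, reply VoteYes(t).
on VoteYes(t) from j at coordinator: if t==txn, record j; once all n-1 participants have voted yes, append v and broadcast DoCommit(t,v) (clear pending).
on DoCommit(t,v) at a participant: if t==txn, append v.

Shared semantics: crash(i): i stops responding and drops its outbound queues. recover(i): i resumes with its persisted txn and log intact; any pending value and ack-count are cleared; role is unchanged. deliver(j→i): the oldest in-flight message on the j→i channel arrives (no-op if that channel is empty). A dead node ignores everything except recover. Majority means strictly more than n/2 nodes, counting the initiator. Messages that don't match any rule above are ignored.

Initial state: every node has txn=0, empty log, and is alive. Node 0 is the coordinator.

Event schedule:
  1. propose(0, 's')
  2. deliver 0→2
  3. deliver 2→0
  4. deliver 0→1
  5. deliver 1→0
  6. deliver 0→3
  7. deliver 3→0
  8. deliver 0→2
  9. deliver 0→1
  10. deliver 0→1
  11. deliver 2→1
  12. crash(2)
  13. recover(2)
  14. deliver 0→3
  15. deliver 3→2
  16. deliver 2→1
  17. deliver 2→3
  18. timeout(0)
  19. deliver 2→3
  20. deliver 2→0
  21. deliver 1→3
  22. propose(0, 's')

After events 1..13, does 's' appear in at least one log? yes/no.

yes

[1] propose(0,'s') → N0(coor t1 [-])
[2] deliver 0→2 → N2(part t1 [-])
[3] deliver 2→0 → ∅
[4] deliver 0→1 → N1(part t1 [-])
[5] deliver 1→0 → ∅
[6] deliver 0→3 → N3(part t1 [-])
[7] deliver 3→0 → N0(coor t1 [s])
[8] deliver 0→2 → N2(part t1 [s])
[9] deliver 0→1 → N1(part t1 [s])
[10] deliver 0→1 → ∅
[11] deliver 2→1 → ∅
[12] crash(2) → N2(✗part t1 [s])
[13] recover(2) → N2(part t1 [s])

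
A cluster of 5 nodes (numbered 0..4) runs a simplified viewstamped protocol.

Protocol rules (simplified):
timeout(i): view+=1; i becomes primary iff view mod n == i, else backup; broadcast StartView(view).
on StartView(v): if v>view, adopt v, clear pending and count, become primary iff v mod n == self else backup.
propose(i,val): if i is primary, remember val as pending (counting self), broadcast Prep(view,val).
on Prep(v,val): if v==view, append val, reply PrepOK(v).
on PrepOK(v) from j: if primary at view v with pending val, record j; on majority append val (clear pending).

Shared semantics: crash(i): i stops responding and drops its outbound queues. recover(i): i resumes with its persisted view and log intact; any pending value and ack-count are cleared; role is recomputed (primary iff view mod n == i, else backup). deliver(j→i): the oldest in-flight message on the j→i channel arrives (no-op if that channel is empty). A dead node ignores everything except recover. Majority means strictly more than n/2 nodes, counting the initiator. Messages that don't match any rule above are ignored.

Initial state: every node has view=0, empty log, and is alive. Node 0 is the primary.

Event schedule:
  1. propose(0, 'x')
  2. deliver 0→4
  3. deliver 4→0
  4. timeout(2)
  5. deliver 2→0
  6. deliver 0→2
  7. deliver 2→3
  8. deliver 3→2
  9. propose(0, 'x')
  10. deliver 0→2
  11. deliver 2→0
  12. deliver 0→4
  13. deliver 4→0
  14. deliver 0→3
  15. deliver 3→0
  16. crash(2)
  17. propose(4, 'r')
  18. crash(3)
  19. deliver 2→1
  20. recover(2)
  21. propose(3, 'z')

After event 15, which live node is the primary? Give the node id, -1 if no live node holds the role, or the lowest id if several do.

step 1 propose(0,'x'): —
step 2 deliver 0→4: 4={back,v=0,log=x}
step 3 deliver 4→0: —
step 4 timeout(2): 2={back,v=1,log=-}
step 5 deliver 2→0: 0={back,v=1,log=-}
step 6 deliver 0→2: —
step 7 deliver 2→3: 3={back,v=1,log=-}
step 8 deliver 3→2: —
step 9 propose(0,'x'): —
step 10 deliver 0→2: —
step 11 deliver 2→0: —
step 12 deliver 0→4: —
step 13 deliver 4→0: —
step 14 deliver 0→3: —
step 15 deliver 3→0: —

-1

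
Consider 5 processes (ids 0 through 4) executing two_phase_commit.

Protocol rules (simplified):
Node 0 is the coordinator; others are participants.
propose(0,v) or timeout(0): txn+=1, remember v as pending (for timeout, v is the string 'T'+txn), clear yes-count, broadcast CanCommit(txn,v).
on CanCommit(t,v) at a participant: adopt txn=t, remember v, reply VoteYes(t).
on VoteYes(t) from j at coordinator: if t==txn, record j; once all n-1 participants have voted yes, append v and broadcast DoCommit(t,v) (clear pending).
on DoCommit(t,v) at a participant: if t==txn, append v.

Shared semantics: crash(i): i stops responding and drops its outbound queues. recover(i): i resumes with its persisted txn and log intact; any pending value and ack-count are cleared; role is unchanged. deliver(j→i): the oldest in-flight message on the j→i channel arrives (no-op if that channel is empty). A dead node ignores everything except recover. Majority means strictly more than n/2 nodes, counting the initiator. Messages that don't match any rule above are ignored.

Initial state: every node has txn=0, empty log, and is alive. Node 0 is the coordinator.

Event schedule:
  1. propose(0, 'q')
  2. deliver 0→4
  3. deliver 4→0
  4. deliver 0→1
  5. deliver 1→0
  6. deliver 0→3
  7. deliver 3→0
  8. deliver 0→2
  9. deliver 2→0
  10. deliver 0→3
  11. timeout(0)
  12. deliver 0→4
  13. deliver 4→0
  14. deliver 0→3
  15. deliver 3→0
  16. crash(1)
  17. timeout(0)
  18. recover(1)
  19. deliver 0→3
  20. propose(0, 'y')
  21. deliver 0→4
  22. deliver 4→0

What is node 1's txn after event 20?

1

1. propose(0,'q'):  <0:coor t1 ->
2. deliver 0→4:  <4:part t1 ->
3. deliver 4→0:  nop
4. deliver 0→1:  <1:part t1 ->
5. deliver 1→0:  nop
6. deliver 0→3:  <3:part t1 ->
7. deliver 3→0:  nop
8. deliver 0→2:  <2:part t1 ->
9. deliver 2→0:  <0:coor t1 q>
10. deliver 0→3:  <3:part t1 q>
11. timeout(0):  <0:coor t2 q>
12. deliver 0→4:  <4:part t1 q>
13. deliver 4→0:  nop
14. deliver 0→3:  <3:part t2 q>
15. deliver 3→0:  nop
16. crash(1):  <1:✗part t1 ->
17. timeout(0):  <0:coor t3 q>
18. recover(1):  <1:part t1 ->
19. deliver 0→3:  <3:part t3 q>
20. propose(0,'y'):  <0:coor t4 q>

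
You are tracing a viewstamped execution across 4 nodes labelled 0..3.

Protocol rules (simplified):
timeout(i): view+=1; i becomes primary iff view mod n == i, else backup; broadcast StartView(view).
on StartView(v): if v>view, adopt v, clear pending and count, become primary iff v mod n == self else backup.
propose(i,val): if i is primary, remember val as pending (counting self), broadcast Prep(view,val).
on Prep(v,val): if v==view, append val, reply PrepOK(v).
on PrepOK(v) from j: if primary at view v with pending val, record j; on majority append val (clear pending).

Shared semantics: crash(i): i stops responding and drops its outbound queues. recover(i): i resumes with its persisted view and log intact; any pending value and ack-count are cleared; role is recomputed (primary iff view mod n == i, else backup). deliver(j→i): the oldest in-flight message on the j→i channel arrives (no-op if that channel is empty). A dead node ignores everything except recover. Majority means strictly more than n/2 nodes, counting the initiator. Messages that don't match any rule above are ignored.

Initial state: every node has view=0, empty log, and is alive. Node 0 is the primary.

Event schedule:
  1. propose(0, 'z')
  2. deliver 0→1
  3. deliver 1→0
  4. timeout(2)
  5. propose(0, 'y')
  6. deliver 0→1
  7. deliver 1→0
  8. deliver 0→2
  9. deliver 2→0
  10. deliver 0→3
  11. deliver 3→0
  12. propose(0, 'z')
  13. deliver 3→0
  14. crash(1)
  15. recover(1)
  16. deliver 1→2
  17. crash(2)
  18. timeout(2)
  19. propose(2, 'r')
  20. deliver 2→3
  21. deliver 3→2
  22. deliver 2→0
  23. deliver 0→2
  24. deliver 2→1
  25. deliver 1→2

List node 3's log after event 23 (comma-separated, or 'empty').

[1] propose(0,'z') → ∅
[2] deliver 0→1 → N1(back v0 [z])
[3] deliver 1→0 → ∅
[4] timeout(2) → N2(back v1 [-])
[5] propose(0,'y') → ∅
[6] deliver 0→1 → N1(back v0 [z,y])
[7] deliver 1→0 → ∅
[8] deliver 0→2 → ∅
[9] deliver 2→0 → N0(back v1 [-])
[10] deliver 0→3 → N3(back v0 [z])
[11] deliver 3→0 → ∅
[12] propose(0,'z') → ∅
[13] deliver 3→0 → ∅
[14] crash(1) → N1(✗back v0 [z,y])
[15] recover(1) → N1(back v0 [z,y])
[16] deliver 1→2 → ∅
[17] crash(2) → N2(✗back v1 [-])
[18] timeout(2) → ∅
[19] propose(2,'r') → ∅
[20] deliver 2→3 → ∅
[21] deliver 3→2 → ∅
[22] deliver 2→0 → ∅
[23] deliver 0→2 → ∅

z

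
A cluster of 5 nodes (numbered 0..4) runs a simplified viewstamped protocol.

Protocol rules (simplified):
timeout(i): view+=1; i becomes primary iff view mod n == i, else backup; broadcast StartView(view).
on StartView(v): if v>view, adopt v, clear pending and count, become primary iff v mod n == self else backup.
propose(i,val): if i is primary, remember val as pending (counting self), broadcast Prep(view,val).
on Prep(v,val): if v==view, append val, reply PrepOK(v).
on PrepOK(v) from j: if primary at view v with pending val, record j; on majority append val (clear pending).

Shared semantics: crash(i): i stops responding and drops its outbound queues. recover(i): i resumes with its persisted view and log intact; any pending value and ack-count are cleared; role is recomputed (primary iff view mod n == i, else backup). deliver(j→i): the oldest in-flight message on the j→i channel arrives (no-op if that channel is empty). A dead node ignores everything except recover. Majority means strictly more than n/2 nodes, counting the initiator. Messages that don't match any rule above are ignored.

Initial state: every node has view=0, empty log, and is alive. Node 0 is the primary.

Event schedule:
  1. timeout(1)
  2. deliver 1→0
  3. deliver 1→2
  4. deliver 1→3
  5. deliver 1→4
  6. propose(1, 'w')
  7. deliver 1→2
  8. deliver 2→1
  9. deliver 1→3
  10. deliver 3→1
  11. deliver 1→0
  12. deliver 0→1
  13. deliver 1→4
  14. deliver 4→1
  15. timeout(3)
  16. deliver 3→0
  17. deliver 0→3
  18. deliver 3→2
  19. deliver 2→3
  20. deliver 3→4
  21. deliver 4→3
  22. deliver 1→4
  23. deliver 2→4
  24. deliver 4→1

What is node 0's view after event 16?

2

e1 timeout(1): 1[prim,v=1,-]
e2 deliver 1→0: 0[back,v=1,-]
e3 deliver 1→2: 2[back,v=1,-]
e4 deliver 1→3: 3[back,v=1,-]
e5 deliver 1→4: 4[back,v=1,-]
e6 propose(1,'w'): ·
e7 deliver 1→2: 2[back,v=1,w]
e8 deliver 2→1: ·
e9 deliver 1→3: 3[back,v=1,w]
e10 deliver 3→1: 1[prim,v=1,w]
e11 deliver 1→0: 0[back,v=1,w]
e12 deliver 0→1: ·
e13 deliver 1→4: 4[back,v=1,w]
e14 deliver 4→1: ·
e15 timeout(3): 3[back,v=2,w]
e16 deliver 3→0: 0[back,v=2,w]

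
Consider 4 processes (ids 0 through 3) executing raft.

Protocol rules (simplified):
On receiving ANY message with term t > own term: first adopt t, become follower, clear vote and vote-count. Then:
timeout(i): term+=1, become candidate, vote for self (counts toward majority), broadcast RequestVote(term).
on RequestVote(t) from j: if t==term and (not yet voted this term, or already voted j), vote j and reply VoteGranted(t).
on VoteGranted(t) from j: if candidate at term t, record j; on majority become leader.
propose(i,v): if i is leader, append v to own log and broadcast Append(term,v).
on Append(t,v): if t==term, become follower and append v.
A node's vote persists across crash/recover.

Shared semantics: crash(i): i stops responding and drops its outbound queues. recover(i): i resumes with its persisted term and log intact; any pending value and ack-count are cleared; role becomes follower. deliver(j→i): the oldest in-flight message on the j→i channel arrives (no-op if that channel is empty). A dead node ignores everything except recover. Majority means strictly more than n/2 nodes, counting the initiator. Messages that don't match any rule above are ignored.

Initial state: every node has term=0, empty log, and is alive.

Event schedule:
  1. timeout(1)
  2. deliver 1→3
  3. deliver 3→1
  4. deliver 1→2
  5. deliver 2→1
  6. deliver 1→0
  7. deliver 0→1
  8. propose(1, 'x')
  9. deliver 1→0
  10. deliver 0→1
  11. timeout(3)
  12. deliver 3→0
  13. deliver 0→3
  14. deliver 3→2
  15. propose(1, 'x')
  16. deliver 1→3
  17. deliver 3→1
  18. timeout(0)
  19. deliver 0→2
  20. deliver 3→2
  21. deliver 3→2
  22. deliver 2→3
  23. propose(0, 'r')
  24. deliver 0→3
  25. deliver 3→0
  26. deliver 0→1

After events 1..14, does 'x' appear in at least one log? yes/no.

step 1 timeout(1): 1={cand,t=1,log=-}
step 2 deliver 1→3: 3={foll,t=1,log=-}
step 3 deliver 3→1: —
step 4 deliver 1→2: 2={foll,t=1,log=-}
step 5 deliver 2→1: 1={lead,t=1,log=-}
step 6 deliver 1→0: 0={foll,t=1,log=-}
step 7 deliver 0→1: —
step 8 propose(1,'x'): 1={lead,t=1,log=x}
step 9 deliver 1→0: 0={foll,t=1,log=x}
step 10 deliver 0→1: —
step 11 timeout(3): 3={cand,t=2,log=-}
step 12 deliver 3→0: 0={foll,t=2,log=x}
step 13 deliver 0→3: —
step 14 deliver 3→2: 2={foll,t=2,log=-}

yes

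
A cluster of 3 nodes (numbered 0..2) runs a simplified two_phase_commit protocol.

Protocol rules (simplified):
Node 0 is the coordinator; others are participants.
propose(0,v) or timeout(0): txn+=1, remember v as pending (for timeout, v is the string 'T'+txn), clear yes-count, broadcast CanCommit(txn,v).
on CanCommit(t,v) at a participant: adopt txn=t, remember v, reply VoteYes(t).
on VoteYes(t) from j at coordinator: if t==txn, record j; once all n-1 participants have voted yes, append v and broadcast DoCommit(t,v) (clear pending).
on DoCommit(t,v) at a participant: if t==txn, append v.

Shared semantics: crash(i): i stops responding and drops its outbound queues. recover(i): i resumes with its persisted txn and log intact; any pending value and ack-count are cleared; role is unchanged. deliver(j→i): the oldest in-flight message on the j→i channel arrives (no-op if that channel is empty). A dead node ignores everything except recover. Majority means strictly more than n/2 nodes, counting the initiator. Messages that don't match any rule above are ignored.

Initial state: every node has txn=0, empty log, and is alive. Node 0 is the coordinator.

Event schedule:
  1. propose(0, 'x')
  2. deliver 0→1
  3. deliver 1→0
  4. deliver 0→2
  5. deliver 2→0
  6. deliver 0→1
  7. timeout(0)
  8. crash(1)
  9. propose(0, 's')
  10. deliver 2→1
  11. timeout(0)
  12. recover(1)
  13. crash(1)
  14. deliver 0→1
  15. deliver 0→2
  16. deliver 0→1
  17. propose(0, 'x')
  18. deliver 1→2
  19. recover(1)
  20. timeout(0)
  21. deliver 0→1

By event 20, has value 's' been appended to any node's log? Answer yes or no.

[1] propose(0,'x') → N0(coor t1 [-])
[2] deliver 0→1 → N1(part t1 [-])
[3] deliver 1→0 → ∅
[4] deliver 0→2 → N2(part t1 [-])
[5] deliver 2→0 → N0(coor t1 [x])
[6] deliver 0→1 → N1(part t1 [x])
[7] timeout(0) → N0(coor t2 [x])
[8] crash(1) → N1(✗part t1 [x])
[9] propose(0,'s') → N0(coor t3 [x])
[10] deliver 2→1 → ∅
[11] timeout(0) → N0(coor t4 [x])
[12] recover(1) → N1(part t1 [x])
[13] crash(1) → N1(✗part t1 [x])
[14] deliver 0→1 → ∅
[15] deliver 0→2 → N2(part t1 [x])
[16] deliver 0→1 → ∅
[17] propose(0,'x') → N0(coor t5 [x])
[18] deliver 1→2 → ∅
[19] recover(1) → N1(part t1 [x])
[20] timeout(0) → N0(coor t6 [x])

no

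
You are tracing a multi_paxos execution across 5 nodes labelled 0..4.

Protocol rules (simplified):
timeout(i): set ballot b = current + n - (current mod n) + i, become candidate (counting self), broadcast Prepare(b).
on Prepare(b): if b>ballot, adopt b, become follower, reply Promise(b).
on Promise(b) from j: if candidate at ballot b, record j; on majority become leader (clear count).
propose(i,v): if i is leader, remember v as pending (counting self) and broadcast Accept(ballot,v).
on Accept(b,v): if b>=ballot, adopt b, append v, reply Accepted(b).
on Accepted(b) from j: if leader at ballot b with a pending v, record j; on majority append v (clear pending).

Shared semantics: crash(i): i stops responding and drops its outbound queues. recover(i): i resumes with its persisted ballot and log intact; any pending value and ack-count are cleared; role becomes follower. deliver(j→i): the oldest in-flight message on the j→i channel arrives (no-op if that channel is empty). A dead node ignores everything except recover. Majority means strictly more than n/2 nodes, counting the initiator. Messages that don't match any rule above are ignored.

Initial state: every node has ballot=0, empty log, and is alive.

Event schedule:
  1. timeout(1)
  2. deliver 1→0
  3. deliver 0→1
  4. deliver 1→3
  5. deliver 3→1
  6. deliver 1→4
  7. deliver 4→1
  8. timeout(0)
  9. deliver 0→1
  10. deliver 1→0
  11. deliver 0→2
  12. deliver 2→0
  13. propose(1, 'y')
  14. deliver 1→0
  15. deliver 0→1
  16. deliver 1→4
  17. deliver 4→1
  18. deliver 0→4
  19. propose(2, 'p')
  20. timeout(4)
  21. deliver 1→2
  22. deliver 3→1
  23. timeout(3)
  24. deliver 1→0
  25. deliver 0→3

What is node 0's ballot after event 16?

10

after 1 — timeout(1): n1:cand/b6/[-]
after 2 — deliver 1→0: n0:foll/b6/[-]
after 3 — deliver 0→1: ·
after 4 — deliver 1→3: n3:foll/b6/[-]
after 5 — deliver 3→1: n1:lead/b6/[-]
after 6 — deliver 1→4: n4:foll/b6/[-]
after 7 — deliver 4→1: ·
after 8 — timeout(0): n0:cand/b10/[-]
after 9 — deliver 0→1: n1:foll/b10/[-]
after 10 — deliver 1→0: ·
after 11 — deliver 0→2: n2:foll/b10/[-]
after 12 — deliver 2→0: n0:lead/b10/[-]
after 13 — propose(1,'y'): ·
after 14 — deliver 1→0: ·
after 15 — deliver 0→1: ·
after 16 — deliver 1→4: ·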